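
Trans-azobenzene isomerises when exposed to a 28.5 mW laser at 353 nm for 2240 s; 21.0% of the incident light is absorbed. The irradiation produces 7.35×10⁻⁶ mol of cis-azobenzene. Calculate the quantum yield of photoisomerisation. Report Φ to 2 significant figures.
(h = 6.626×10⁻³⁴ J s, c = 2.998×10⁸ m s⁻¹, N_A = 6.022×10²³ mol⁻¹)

Photon energy at 353 nm: hc/λ = (6.626×10⁻³⁴)(2.998×10⁸)/(353×10⁻⁹) = 5.627×10⁻¹⁹ J.
Energy delivered: (28.5 mW)(2240 s) = 63.84 J.
Photons incident: 63.84 / 5.627×10⁻¹⁹ = 1.135×10²⁰, i.e. 1.135×10²⁰/6.022×10²³ = 1.885×10⁻⁴ mol.
Photons absorbed: 0.210 × 1.885×10⁻⁴ = 3.959×10⁻⁵ mol.
Φ = 7.35×10⁻⁶ mol / 3.959×10⁻⁵ mol photons = 0.19.

Φ = 0.19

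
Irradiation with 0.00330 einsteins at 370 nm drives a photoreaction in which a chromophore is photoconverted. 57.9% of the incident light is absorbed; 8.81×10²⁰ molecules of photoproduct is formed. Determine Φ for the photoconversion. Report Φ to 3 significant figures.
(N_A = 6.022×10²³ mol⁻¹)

Product: 8.81×10²⁰ / 6.022×10²³ = 0.001463 mol.
Photons absorbed: 0.579 × 0.00330 = 0.001911 mol.
Φ = 0.001463 mol / 0.001911 mol photons = 0.766.

Φ = 0.766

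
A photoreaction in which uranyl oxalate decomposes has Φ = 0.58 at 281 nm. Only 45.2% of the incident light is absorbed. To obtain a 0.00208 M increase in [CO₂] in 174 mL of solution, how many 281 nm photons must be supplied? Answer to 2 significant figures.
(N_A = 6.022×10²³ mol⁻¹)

8.3×10²⁰ photons

Product: (0.00208 M)(0.174 L) = 3.619×10⁻⁴ mol.
Photons that must be absorbed: 3.619×10⁻⁴ / 0.58 = 6.240×10⁻⁴ mol.
Incident photons needed: 6.240×10⁻⁴ / 0.452 = 0.001381 mol.
Photon count: 0.001381 × 6.022×10²³ = 8.3×10²⁰.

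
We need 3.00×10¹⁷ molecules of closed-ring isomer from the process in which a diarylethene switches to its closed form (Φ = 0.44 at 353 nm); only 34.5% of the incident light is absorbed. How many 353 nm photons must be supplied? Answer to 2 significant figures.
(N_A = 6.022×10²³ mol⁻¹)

Product: 3.00×10¹⁷ / 6.022×10²³ = 4.982×10⁻⁷ mol.
Photons that must be absorbed: 4.982×10⁻⁷ / 0.44 = 1.132×10⁻⁶ mol.
Incident photons needed: 1.132×10⁻⁶ / 0.345 = 3.281×10⁻⁶ mol.
Photon count: 3.281×10⁻⁶ × 6.022×10²³ = 2.0×10¹⁸.

2.0×10¹⁸ photons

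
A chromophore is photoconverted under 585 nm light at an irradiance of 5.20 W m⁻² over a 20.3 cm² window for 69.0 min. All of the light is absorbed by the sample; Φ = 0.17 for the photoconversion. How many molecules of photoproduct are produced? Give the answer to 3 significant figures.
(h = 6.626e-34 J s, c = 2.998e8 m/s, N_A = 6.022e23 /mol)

2.19e19 molecules

Photon energy at 585 nm: hc/λ = (6.626e-34)(2.998e8)/(585e-9) = 3.396e-19 J.
Energy delivered: (5.20 W m⁻²)(20.3e-4 m²)(4140 s) = 43.70 J.
Photons incident: 43.70 / 3.396e-19 = 1.287e20, i.e. 1.287e20/6.022e23 = 2.137e-4 mol.
Product: Φ × n_abs = 0.17 × 2.137e-4 = 3.633e-5 mol.
As a count: 3.633e-5 × 6.022e23 = 2.19e19.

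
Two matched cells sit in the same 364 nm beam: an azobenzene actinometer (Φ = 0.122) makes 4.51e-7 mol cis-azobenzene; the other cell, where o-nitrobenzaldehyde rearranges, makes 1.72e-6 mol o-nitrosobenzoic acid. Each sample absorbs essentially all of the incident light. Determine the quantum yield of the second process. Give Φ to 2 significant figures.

Φ = 0.47

Photons absorbed by the actinometer: 4.51e-7 / 0.122 = 3.697e-6 mol.
Φ(unknown) = 1.72e-6 / 3.697e-6 = 0.47.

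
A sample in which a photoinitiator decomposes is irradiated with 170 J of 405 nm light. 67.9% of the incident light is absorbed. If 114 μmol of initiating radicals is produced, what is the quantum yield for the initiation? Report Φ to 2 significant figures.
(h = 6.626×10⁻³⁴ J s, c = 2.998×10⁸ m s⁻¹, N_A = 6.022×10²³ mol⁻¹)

Φ = 0.29

Product: 114 μmol = 1.14×10⁻⁴ mol.
Photon energy at 405 nm: hc/λ = (6.626×10⁻³⁴)(2.998×10⁸)/(405×10⁻⁹) = 4.905×10⁻¹⁹ J.
Photons incident: 170 / 4.905×10⁻¹⁹ = 3.466×10²⁰, i.e. 3.466×10²⁰/6.022×10²³ = 5.756×10⁻⁴ mol.
Photons absorbed: 0.679 × 5.756×10⁻⁴ = 3.908×10⁻⁴ mol.
Φ = 1.14×10⁻⁴ mol / 3.908×10⁻⁴ mol photons = 0.29.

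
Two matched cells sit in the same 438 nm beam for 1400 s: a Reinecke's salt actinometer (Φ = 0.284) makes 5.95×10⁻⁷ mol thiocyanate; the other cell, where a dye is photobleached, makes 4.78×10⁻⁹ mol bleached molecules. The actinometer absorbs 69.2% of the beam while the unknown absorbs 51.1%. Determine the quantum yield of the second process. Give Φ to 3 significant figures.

Photons absorbed by the actinometer: 5.95×10⁻⁷ / 0.284 = 2.095×10⁻⁶ mol.
Incident flux: 2.095×10⁻⁶ / 0.692 = 3.027×10⁻⁶ einstein.
Absorbed by unknown: 0.511 × 3.027×10⁻⁶ = 1.547×10⁻⁶ mol.
Φ(unknown) = 4.78×10⁻⁹ / 1.547×10⁻⁶ = 0.00309.

Φ = 0.00309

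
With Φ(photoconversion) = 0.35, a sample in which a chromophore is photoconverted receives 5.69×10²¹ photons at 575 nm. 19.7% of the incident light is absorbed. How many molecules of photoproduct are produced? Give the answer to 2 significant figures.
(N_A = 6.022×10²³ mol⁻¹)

Moles of photons: 5.69×10²¹ / 6.022×10²³ = 0.009449 mol.
Photons absorbed: 0.197 × 0.009449 = 0.001861 mol.
Product: Φ × n_abs = 0.35 × 0.001861 = 6.514×10⁻⁴ mol.
As a count: 6.514×10⁻⁴ × 6.022×10²³ = 3.9×10²⁰.

3.9×10²⁰ molecules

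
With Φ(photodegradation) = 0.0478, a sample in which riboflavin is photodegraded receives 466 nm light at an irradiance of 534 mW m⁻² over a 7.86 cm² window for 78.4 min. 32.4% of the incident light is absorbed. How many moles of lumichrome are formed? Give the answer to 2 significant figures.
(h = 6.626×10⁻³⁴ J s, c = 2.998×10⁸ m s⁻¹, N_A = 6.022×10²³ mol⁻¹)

Photon energy at 466 nm: hc/λ = (6.626×10⁻³⁴)(2.998×10⁸)/(466×10⁻⁹) = 4.263×10⁻¹⁹ J.
Energy delivered: (534 mW m⁻²)(7.86×10⁻⁴ m²)(4704 s) = 1.974 J.
Photons incident: 1.974 / 4.263×10⁻¹⁹ = 4.631×10¹⁸, i.e. 4.631×10¹⁸/6.022×10²³ = 7.690×10⁻⁶ mol.
Photons absorbed: 0.324 × 7.690×10⁻⁶ = 2.492×10⁻⁶ mol.
Product: Φ × n_abs = 0.0478 × 2.492×10⁻⁶ = 1.191×10⁻⁷ mol.

1.2×10⁻⁷ mol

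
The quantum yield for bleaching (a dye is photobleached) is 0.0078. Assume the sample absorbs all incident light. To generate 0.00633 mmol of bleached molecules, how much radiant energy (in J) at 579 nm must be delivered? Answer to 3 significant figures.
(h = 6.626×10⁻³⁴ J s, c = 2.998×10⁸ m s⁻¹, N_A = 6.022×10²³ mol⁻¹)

Product: 0.00633 mmol = 6.33×10⁻⁶ mol.
Photons that must be absorbed: 6.33×10⁻⁶ / 0.0078 = 8.115×10⁻⁴ mol.
Photon energy: hc/λ = 3.431×10⁻¹⁹ J; per mole, 2.066×10⁵ J mol⁻¹.
Energy required: 8.115×10⁻⁴ × 2.066×10⁵ = 168 J.

168 J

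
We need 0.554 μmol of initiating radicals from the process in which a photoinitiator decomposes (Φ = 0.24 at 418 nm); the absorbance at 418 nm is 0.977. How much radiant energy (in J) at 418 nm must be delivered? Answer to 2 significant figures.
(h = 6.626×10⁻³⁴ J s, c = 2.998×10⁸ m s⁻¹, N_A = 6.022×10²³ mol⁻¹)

Product: 0.554 μmol = 5.54×10⁻⁷ mol.
Photons that must be absorbed: 5.54×10⁻⁷ / 0.24 = 2.308×10⁻⁶ mol.
Fraction absorbed: 1 − 10^(−0.977) = 0.8946.
Incident photons needed: 2.308×10⁻⁶ / 0.8946 = 2.580×10⁻⁶ mol.
Photon energy: hc/λ = 4.752×10⁻¹⁹ J; per mole, 2.862×10⁵ J mol⁻¹.
Energy required: 2.580×10⁻⁶ × 2.862×10⁵ = 0.74 J.

0.74 J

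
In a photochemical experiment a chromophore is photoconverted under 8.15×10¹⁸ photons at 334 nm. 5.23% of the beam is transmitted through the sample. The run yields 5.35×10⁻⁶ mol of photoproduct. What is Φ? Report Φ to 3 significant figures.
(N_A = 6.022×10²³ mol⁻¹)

Φ = 0.417

Moles of photons: 8.15×10¹⁸ / 6.022×10²³ = 1.353×10⁻⁵ mol.
Fraction absorbed: 1 − 5.23/100 = 0.9477.
Photons absorbed: 0.9477 × 1.353×10⁻⁵ = 1.282×10⁻⁵ mol.
Φ = 5.35×10⁻⁶ mol / 1.282×10⁻⁵ mol photons = 0.417.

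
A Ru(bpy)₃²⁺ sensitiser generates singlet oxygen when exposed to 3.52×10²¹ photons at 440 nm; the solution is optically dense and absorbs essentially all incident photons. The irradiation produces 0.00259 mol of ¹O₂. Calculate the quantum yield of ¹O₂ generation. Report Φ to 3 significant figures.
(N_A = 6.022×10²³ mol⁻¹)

Φ = 0.443

Moles of photons: 3.52×10²¹ / 6.022×10²³ = 0.005845 mol.
Φ = 0.00259 mol / 0.005845 mol photons = 0.443.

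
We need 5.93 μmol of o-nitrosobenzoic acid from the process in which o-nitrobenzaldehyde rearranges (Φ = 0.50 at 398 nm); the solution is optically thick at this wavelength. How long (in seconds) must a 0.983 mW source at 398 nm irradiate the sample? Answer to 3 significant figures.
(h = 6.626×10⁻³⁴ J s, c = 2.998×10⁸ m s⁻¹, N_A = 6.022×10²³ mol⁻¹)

Product: 5.93 μmol = 5.93×10⁻⁶ mol.
Photons that must be absorbed: 5.93×10⁻⁶ / 0.50 = 1.186×10⁻⁵ mol.
Photon energy: hc/λ = 4.991×10⁻¹⁹ J; per mole, 3.006×10⁵ J mol⁻¹.
Energy required: 1.186×10⁻⁵ × 3.006×10⁵ = 3.565 J.
Time: 3.565 J / 0.000983 W = 3630 s.

t ≈ 3630 s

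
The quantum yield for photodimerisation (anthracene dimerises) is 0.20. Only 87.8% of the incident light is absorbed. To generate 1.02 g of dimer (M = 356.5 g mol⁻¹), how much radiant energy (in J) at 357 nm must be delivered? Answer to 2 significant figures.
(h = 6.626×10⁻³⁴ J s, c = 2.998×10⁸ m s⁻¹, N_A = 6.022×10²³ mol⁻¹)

Product: 1.02 g / 356.5 g mol⁻¹ = 0.002861 mol.
Photons that must be absorbed: 0.002861 / 0.20 = 0.01430 mol.
Incident photons needed: 0.01430 / 0.878 = 0.01629 mol.
Photon energy: hc/λ = 5.564×10⁻¹⁹ J; per mole, 3.351×10⁵ J mol⁻¹.
Energy required: 0.01629 × 3.351×10⁵ = 5500 J.

5500 J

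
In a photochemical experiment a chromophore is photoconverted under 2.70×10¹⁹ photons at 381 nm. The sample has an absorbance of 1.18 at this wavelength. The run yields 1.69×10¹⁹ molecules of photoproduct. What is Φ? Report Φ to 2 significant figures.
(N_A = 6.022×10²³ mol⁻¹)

Φ = 0.67

Product: 1.69×10¹⁹ / 6.022×10²³ = 2.806×10⁻⁵ mol.
Moles of photons: 2.70×10¹⁹ / 6.022×10²³ = 4.484×10⁻⁵ mol.
Fraction absorbed: 1 − 10^(−1.18) = 0.9339.
Photons absorbed: 0.9339 × 4.484×10⁻⁵ = 4.188×10⁻⁵ mol.
Φ = 2.806×10⁻⁵ mol / 4.188×10⁻⁵ mol photons = 0.67.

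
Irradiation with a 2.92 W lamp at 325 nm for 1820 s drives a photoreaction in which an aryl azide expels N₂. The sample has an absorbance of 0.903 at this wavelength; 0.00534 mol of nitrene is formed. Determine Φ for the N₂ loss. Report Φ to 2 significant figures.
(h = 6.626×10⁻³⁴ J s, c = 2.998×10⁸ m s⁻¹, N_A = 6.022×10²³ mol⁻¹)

Photon energy at 325 nm: hc/λ = (6.626×10⁻³⁴)(2.998×10⁸)/(325×10⁻⁹) = 6.112×10⁻¹⁹ J.
Energy delivered: (2.92 W)(1820 s) = 5314 J.
Photons incident: 5314 / 6.112×10⁻¹⁹ = 8.694×10²¹, i.e. 8.694×10²¹/6.022×10²³ = 0.01444 mol.
Fraction absorbed: 1 − 10^(−0.903) = 0.8750.
Photons absorbed: 0.8750 × 0.01444 = 0.01264 mol.
Φ = 0.00534 mol / 0.01264 mol photons = 0.42.

Φ = 0.42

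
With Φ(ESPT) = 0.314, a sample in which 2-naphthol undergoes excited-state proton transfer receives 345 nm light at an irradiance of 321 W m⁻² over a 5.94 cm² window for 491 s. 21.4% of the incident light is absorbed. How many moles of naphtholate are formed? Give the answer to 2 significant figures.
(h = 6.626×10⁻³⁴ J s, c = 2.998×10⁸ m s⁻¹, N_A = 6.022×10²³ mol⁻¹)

1.8×10⁻⁵ mol

Photon energy at 345 nm: hc/λ = (6.626×10⁻³⁴)(2.998×10⁸)/(345×10⁻⁹) = 5.758×10⁻¹⁹ J.
Energy delivered: (321 W m⁻²)(5.94×10⁻⁴ m²)(491 s) = 93.62 J.
Photons incident: 93.62 / 5.758×10⁻¹⁹ = 1.626×10²⁰, i.e. 1.626×10²⁰/6.022×10²³ = 2.700×10⁻⁴ mol.
Photons absorbed: 0.214 × 2.700×10⁻⁴ = 5.778×10⁻⁵ mol.
Product: Φ × n_abs = 0.314 × 5.778×10⁻⁵ = 1.814×10⁻⁵ mol.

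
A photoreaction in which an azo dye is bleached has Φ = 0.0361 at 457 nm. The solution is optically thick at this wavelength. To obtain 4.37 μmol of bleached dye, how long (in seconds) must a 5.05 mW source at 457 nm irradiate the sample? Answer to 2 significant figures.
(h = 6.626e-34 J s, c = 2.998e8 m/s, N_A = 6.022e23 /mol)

t ≈ 6300 s

Product: 4.37 μmol = 4.37e-6 mol.
Photons that must be absorbed: 4.37e-6 / 0.0361 = 1.211e-4 mol.
Photon energy: hc/λ = 4.347e-19 J; per mole, 2.618e5 J mol⁻¹.
Energy required: 1.211e-4 × 2.618e5 = 31.70 J.
Time: 31.70 J / 0.00505 W = 6300 s.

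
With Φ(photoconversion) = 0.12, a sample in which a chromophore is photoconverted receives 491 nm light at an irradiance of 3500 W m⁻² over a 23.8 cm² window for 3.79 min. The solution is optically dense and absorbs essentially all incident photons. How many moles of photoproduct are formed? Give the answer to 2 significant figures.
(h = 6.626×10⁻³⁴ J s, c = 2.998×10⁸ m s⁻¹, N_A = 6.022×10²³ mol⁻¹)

Photon energy at 491 nm: hc/λ = (6.626×10⁻³⁴)(2.998×10⁸)/(491×10⁻⁹) = 4.046×10⁻¹⁹ J.
Energy delivered: (3500 W m⁻²)(23.8×10⁻⁴ m²)(227.4 s) = 1894 J.
Photons incident: 1894 / 4.046×10⁻¹⁹ = 4.681×10²¹, i.e. 4.681×10²¹/6.022×10²³ = 0.007773 mol.
Product: Φ × n_abs = 0.12 × 0.007773 = 9.328×10⁻⁴ mol.

9.3×10⁻⁴ mol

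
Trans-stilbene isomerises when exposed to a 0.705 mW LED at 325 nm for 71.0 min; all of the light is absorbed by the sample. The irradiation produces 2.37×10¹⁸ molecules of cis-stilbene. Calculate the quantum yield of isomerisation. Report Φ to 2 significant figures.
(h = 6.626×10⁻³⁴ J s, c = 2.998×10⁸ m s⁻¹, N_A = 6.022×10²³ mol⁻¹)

Φ = 0.48

Product: 2.37×10¹⁸ / 6.022×10²³ = 3.936×10⁻⁶ mol.
Photon energy at 325 nm: hc/λ = (6.626×10⁻³⁴)(2.998×10⁸)/(325×10⁻⁹) = 6.112×10⁻¹⁹ J.
Energy delivered: (0.705 mW)(4260 s) = 3.003 J.
Photons incident: 3.003 / 6.112×10⁻¹⁹ = 4.913×10¹⁸, i.e. 4.913×10¹⁸/6.022×10²³ = 8.158×10⁻⁶ mol.
Φ = 3.936×10⁻⁶ mol / 8.158×10⁻⁶ mol photons = 0.48.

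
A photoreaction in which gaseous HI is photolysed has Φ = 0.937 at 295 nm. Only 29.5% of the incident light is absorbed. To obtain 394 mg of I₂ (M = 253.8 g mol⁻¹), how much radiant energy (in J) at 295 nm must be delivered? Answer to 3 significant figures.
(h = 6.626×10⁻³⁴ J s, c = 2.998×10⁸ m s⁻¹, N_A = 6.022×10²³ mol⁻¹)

2280 J

Product: 394 mg / 253.8 g mol⁻¹ = 0.001552 mol.
Photons that must be absorbed: 0.001552 / 0.937 = 0.001656 mol.
Incident photons needed: 0.001656 / 0.295 = 0.005614 mol.
Photon energy: hc/λ = 6.734×10⁻¹⁹ J; per mole, 4.055×10⁵ J mol⁻¹.
Energy required: 0.005614 × 4.055×10⁵ = 2280 J.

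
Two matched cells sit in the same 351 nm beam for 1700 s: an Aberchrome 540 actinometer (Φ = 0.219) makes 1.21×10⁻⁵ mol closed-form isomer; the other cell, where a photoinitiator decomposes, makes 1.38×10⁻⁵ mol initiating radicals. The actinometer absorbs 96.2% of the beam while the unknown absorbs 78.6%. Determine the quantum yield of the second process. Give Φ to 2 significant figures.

Φ = 0.31

Photons absorbed by the actinometer: 1.21×10⁻⁵ / 0.219 = 5.525×10⁻⁵ mol.
Incident flux: 5.525×10⁻⁵ / 0.962 = 5.743×10⁻⁵ einstein.
Absorbed by unknown: 0.786 × 5.743×10⁻⁵ = 4.514×10⁻⁵ mol.
Φ(unknown) = 1.38×10⁻⁵ / 4.514×10⁻⁵ = 0.31.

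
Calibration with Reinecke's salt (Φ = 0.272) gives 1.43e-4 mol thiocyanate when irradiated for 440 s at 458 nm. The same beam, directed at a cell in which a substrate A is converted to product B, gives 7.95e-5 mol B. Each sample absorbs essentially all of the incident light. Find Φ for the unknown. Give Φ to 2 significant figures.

Photons absorbed by the actinometer: 1.43e-4 / 0.272 = 5.257e-4 mol.
Φ(unknown) = 7.95e-5 / 5.257e-4 = 0.15.

Φ = 0.15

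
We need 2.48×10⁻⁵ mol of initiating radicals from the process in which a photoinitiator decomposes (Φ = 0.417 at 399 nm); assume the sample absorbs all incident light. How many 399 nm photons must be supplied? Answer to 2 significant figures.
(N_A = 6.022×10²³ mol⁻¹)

Photons that must be absorbed: 2.48×10⁻⁵ / 0.417 = 5.947×10⁻⁵ mol.
Photon count: 5.947×10⁻⁵ × 6.022×10²³ = 3.6×10¹⁹.

3.6×10¹⁹ photons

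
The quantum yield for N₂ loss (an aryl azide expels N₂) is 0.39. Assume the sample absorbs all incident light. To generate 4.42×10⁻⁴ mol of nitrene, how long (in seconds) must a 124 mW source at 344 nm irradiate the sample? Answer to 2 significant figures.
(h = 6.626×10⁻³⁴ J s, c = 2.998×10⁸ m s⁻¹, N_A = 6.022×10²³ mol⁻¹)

Photons that must be absorbed: 4.42×10⁻⁴ / 0.39 = 0.001133 mol.
Photon energy: hc/λ = 5.775×10⁻¹⁹ J; per mole, 3.478×10⁵ J mol⁻¹.
Energy required: 0.001133 × 3.478×10⁵ = 394.1 J.
Time: 394.1 J / 0.124 W = 3200 s.

t ≈ 3200 s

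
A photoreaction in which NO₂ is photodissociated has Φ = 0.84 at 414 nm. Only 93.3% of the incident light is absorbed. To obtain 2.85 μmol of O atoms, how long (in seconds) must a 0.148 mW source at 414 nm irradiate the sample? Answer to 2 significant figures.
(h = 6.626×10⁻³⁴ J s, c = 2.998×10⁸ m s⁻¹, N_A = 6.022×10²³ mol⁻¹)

t ≈ 7100 s

Product: 2.85 μmol = 2.85×10⁻⁶ mol.
Photons that must be absorbed: 2.85×10⁻⁶ / 0.84 = 3.393×10⁻⁶ mol.
Incident photons needed: 3.393×10⁻⁶ / 0.933 = 3.637×10⁻⁶ mol.
Photon energy: hc/λ = 4.798×10⁻¹⁹ J; per mole, 2.889×10⁵ J mol⁻¹.
Energy required: 3.637×10⁻⁶ × 2.889×10⁵ = 1.051 J.
Time: 1.051 J / 0.000148 W = 7100 s.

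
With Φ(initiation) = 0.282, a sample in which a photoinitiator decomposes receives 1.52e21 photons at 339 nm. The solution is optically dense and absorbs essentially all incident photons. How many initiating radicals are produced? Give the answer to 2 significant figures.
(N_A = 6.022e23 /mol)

Moles of photons: 1.52e21 / 6.022e23 = 0.002524 mol.
Product: Φ × n_abs = 0.282 × 0.002524 = 7.118e-4 mol.
As a count: 7.118e-4 × 6.022e23 = 4.3e20.

4.3e20 initiating radicals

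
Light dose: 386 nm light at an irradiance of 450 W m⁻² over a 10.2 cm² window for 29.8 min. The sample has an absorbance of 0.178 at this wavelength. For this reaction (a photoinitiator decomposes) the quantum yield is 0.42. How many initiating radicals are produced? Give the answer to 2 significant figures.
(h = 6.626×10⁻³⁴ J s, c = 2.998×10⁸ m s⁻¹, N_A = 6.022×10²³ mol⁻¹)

Photon energy at 386 nm: hc/λ = (6.626×10⁻³⁴)(2.998×10⁸)/(386×10⁻⁹) = 5.146×10⁻¹⁹ J.
Energy delivered: (450 W m⁻²)(10.2×10⁻⁴ m²)(1788 s) = 820.7 J.
Photons incident: 820.7 / 5.146×10⁻¹⁹ = 1.595×10²¹, i.e. 1.595×10²¹/6.022×10²³ = 0.002649 mol.
Fraction absorbed: 1 − 10^(−0.178) = 0.3363.
Photons absorbed: 0.3363 × 0.002649 = 8.909×10⁻⁴ mol.
Product: Φ × n_abs = 0.42 × 8.909×10⁻⁴ = 3.742×10⁻⁴ mol.
As a count: 3.742×10⁻⁴ × 6.022×10²³ = 2.3×10²⁰.

2.3×10²⁰ initiating radicals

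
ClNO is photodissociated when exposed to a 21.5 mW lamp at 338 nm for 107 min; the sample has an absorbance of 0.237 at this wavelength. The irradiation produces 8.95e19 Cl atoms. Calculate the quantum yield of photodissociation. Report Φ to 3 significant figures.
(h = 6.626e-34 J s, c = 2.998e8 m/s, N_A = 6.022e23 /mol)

Product: 8.95e19 / 6.022e23 = 1.486e-4 mol.
Photon energy at 338 nm: hc/λ = (6.626e-34)(2.998e8)/(338e-9) = 5.877e-19 J.
Energy delivered: (21.5 mW)(6420 s) = 138.0 J.
Photons incident: 138.0 / 5.877e-19 = 2.348e20, i.e. 2.348e20/6.022e23 = 3.899e-4 mol.
Fraction absorbed: 1 − 10^(−0.237) = 0.4206.
Photons absorbed: 0.4206 × 3.899e-4 = 1.640e-4 mol.
Φ = 1.486e-4 mol / 1.640e-4 mol photons = 0.906.

Φ = 0.906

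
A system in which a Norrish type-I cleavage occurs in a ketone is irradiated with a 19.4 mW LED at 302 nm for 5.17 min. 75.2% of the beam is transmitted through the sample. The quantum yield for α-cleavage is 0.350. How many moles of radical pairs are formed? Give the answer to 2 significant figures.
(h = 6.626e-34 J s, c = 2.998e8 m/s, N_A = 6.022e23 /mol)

Photon energy at 302 nm: hc/λ = (6.626e-34)(2.998e8)/(302e-9) = 6.578e-19 J.
Energy delivered: (19.4 mW)(310.2 s) = 6.018 J.
Photons incident: 6.018 / 6.578e-19 = 9.149e18, i.e. 9.149e18/6.022e23 = 1.519e-5 mol.
Fraction absorbed: 1 − 75.2/100 = 0.2480.
Photons absorbed: 0.2480 × 1.519e-5 = 3.767e-6 mol.
Product: Φ × n_abs = 0.350 × 3.767e-6 = 1.318e-6 mol.

1.3e-6 mol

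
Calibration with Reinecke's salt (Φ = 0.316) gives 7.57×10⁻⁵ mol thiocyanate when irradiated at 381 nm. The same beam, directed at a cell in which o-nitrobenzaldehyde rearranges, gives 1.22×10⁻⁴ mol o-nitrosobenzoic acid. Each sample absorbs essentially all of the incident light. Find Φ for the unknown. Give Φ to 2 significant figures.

Φ = 0.51

Photons absorbed by the actinometer: 7.57×10⁻⁵ / 0.316 = 2.396×10⁻⁴ mol.
Φ(unknown) = 1.22×10⁻⁴ / 2.396×10⁻⁴ = 0.51.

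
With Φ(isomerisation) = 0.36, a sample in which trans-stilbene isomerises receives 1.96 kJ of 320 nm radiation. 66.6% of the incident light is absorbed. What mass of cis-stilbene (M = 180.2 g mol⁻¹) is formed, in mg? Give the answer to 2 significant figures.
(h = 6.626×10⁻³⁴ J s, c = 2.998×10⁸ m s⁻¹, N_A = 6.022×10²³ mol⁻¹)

Photon energy at 320 nm: hc/λ = (6.626×10⁻³⁴)(2.998×10⁸)/(320×10⁻⁹) = 6.208×10⁻¹⁹ J.
Incident energy: 1.96 kJ = 1960 J.
Photons incident: 1960 / 6.208×10⁻¹⁹ = 3.157×10²¹, i.e. 3.157×10²¹/6.022×10²³ = 0.005242 mol.
Photons absorbed: 0.666 × 0.005242 = 0.003491 mol.
Product: Φ × n_abs = 0.36 × 0.003491 = 0.001257 mol.
Mass: 0.001257 × 180.2 = 0.2265 g = 230 mg.

230 mg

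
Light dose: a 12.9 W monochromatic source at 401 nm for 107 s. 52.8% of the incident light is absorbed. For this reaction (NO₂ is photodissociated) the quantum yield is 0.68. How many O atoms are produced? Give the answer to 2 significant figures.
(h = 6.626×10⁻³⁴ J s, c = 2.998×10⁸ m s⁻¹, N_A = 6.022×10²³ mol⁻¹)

Photon energy at 401 nm: hc/λ = (6.626×10⁻³⁴)(2.998×10⁸)/(401×10⁻⁹) = 4.954×10⁻¹⁹ J.
Energy delivered: (12.9 W)(107 s) = 1380 J.
Photons incident: 1380 / 4.954×10⁻¹⁹ = 2.786×10²¹, i.e. 2.786×10²¹/6.022×10²³ = 0.004626 mol.
Photons absorbed: 0.528 × 0.004626 = 0.002443 mol.
Product: Φ × n_abs = 0.68 × 0.002443 = 0.001661 mol.
As a count: 0.001661 × 6.022×10²³ = 1.0×10²¹.

1.0×10²¹ atoms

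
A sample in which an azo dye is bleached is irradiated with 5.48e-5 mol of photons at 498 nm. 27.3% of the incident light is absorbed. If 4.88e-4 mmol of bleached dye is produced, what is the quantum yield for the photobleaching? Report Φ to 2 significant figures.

Product: 4.88e-4 mmol = 4.88e-7 mol.
Photons absorbed: 0.273 × 5.48e-5 = 1.496e-5 mol.
Φ = 4.88e-7 mol / 1.496e-5 mol photons = 0.033.

Φ = 0.033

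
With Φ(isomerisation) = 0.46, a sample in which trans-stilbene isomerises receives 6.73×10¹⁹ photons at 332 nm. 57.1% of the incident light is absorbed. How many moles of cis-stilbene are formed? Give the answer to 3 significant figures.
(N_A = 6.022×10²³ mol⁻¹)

2.94×10⁻⁵ mol

Moles of photons: 6.73×10¹⁹ / 6.022×10²³ = 1.118×10⁻⁴ mol.
Photons absorbed: 0.571 × 1.118×10⁻⁴ = 6.384×10⁻⁵ mol.
Product: Φ × n_abs = 0.46 × 6.384×10⁻⁵ = 2.937×10⁻⁵ mol.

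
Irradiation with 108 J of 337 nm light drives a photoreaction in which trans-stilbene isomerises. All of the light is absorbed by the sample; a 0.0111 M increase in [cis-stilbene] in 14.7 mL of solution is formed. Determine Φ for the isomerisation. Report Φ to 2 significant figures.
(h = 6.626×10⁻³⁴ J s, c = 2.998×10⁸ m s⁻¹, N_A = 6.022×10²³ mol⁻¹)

Φ = 0.54

Product: (0.0111 M)(0.0147 L) = 1.632×10⁻⁴ mol.
Photon energy at 337 nm: hc/λ = (6.626×10⁻³⁴)(2.998×10⁸)/(337×10⁻⁹) = 5.895×10⁻¹⁹ J.
Photons incident: 108 / 5.895×10⁻¹⁹ = 1.832×10²⁰, i.e. 1.832×10²⁰/6.022×10²³ = 3.042×10⁻⁴ mol.
Φ = 1.632×10⁻⁴ mol / 3.042×10⁻⁴ mol photons = 0.54.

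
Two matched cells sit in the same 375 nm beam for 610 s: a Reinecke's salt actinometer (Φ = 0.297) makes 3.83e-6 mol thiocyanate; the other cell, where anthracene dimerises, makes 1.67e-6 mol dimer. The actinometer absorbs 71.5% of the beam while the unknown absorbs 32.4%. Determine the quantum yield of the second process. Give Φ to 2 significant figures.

Photons absorbed by the actinometer: 3.83e-6 / 0.297 = 1.290e-5 mol.
Incident flux: 1.290e-5 / 0.715 = 1.804e-5 einstein.
Absorbed by unknown: 0.324 × 1.804e-5 = 5.845e-6 mol.
Φ(unknown) = 1.67e-6 / 5.845e-6 = 0.29.

Φ = 0.29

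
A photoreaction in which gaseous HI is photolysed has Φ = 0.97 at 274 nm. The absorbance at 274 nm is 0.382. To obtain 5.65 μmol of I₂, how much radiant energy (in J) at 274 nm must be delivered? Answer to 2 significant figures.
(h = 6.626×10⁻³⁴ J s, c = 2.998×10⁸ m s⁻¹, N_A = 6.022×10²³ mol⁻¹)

4.3 J

Product: 5.65 μmol = 5.65×10⁻⁶ mol.
Photons that must be absorbed: 5.65×10⁻⁶ / 0.97 = 5.825×10⁻⁶ mol.
Fraction absorbed: 1 − 10^(−0.382) = 0.5850.
Incident photons needed: 5.825×10⁻⁶ / 0.5850 = 9.957×10⁻⁶ mol.
Photon energy: hc/λ = 7.250×10⁻¹⁹ J; per mole, 4.366×10⁵ J mol⁻¹.
Energy required: 9.957×10⁻⁶ × 4.366×10⁵ = 4.3 J.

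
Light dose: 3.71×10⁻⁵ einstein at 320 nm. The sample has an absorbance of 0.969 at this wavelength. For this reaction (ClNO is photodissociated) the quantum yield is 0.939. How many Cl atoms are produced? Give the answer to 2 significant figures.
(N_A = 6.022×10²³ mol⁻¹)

1.9×10¹⁹ atoms

Fraction absorbed: 1 − 10^(−0.969) = 0.8926.
Photons absorbed: 0.8926 × 3.71×10⁻⁵ = 3.312×10⁻⁵ mol.
Product: Φ × n_abs = 0.939 × 3.312×10⁻⁵ = 3.110×10⁻⁵ mol.
As a count: 3.110×10⁻⁵ × 6.022×10²³ = 1.9×10¹⁹.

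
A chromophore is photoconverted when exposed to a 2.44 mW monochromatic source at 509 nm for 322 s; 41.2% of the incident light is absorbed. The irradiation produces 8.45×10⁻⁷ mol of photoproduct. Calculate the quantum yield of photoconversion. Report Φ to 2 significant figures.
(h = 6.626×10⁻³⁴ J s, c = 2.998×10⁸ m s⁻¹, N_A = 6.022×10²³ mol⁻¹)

Photon energy at 509 nm: hc/λ = (6.626×10⁻³⁴)(2.998×10⁸)/(509×10⁻⁹) = 3.903×10⁻¹⁹ J.
Energy delivered: (2.44 mW)(322 s) = 0.7857 J.
Photons incident: 0.7857 / 3.903×10⁻¹⁹ = 2.013×10¹⁸, i.e. 2.013×10¹⁸/6.022×10²³ = 3.343×10⁻⁶ mol.
Photons absorbed: 0.412 × 3.343×10⁻⁶ = 1.377×10⁻⁶ mol.
Φ = 8.45×10⁻⁷ mol / 1.377×10⁻⁶ mol photons = 0.61.

Φ = 0.61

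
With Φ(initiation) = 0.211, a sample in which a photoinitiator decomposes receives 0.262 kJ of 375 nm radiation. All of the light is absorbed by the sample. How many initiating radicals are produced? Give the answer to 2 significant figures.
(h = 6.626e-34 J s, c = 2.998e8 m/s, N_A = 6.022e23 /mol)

1.0e20 initiating radicals

Photon energy at 375 nm: hc/λ = (6.626e-34)(2.998e8)/(375e-9) = 5.297e-19 J.
Incident energy: 0.262 kJ = 262 J.
Photons incident: 262 / 5.297e-19 = 4.946e20, i.e. 4.946e20/6.022e23 = 8.213e-4 mol.
Product: Φ × n_abs = 0.211 × 8.213e-4 = 1.733e-4 mol.
As a count: 1.733e-4 × 6.022e23 = 1.0e20.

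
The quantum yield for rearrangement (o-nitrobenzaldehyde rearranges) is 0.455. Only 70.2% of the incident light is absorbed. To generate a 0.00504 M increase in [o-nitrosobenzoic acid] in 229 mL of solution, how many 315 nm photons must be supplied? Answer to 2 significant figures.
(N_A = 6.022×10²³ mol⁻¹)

2.2×10²¹ photons

Product: (0.00504 M)(0.229 L) = 0.001154 mol.
Photons that must be absorbed: 0.001154 / 0.455 = 0.002536 mol.
Incident photons needed: 0.002536 / 0.702 = 0.003613 mol.
Photon count: 0.003613 × 6.022×10²³ = 2.2×10²¹.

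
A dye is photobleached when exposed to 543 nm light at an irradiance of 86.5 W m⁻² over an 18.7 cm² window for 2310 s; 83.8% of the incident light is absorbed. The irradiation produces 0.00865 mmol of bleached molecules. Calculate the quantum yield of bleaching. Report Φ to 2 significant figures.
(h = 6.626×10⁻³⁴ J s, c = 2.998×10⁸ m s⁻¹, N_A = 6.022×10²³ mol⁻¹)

Φ = 0.0061

Product: 0.00865 mmol = 8.65×10⁻⁶ mol.
Photon energy at 543 nm: hc/λ = (6.626×10⁻³⁴)(2.998×10⁸)/(543×10⁻⁹) = 3.658×10⁻¹⁹ J.
Energy delivered: (86.5 W m⁻²)(18.7×10⁻⁴ m²)(2310 s) = 373.7 J.
Photons incident: 373.7 / 3.658×10⁻¹⁹ = 1.022×10²¹, i.e. 1.022×10²¹/6.022×10²³ = 0.001697 mol.
Photons absorbed: 0.838 × 0.001697 = 0.001422 mol.
Φ = 8.65×10⁻⁶ mol / 0.001422 mol photons = 0.0061.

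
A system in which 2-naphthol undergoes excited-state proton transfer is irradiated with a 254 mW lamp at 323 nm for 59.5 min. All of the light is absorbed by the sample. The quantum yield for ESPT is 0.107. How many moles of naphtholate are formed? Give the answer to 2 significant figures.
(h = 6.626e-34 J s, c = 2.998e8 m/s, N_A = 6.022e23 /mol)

Photon energy at 323 nm: hc/λ = (6.626e-34)(2.998e8)/(323e-9) = 6.150e-19 J.
Energy delivered: (254 mW)(3570 s) = 906.8 J.
Photons incident: 906.8 / 6.150e-19 = 1.474e21, i.e. 1.474e21/6.022e23 = 0.002448 mol.
Product: Φ × n_abs = 0.107 × 0.002448 = 2.619e-4 mol.

2.6e-4 mol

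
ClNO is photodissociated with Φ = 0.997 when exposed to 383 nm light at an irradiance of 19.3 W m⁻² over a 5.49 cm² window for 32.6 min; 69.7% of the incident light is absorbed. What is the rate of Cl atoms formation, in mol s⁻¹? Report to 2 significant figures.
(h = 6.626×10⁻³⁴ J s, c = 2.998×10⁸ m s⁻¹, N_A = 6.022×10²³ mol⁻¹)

Photon energy at 383 nm: hc/λ = (6.626×10⁻³⁴)(2.998×10⁸)/(383×10⁻⁹) = 5.187×10⁻¹⁹ J.
Energy delivered: (19.3 W m⁻²)(5.49×10⁻⁴ m²)(1956 s) = 20.73 J.
Photons incident: 20.73 / 5.187×10⁻¹⁹ = 3.997×10¹⁹, i.e. 3.997×10¹⁹/6.022×10²³ = 6.637×10⁻⁵ mol.
Photons absorbed: 0.697 × 6.637×10⁻⁵ = 4.626×10⁻⁵ mol.
Product formed: 0.997 × 4.626×10⁻⁵ = 4.612×10⁻⁵ mol.
Rate: 4.612×10⁻⁵ / 1956 s = 2.4×10⁻⁸ mol s⁻¹.

2.4×10⁻⁸ mol s⁻¹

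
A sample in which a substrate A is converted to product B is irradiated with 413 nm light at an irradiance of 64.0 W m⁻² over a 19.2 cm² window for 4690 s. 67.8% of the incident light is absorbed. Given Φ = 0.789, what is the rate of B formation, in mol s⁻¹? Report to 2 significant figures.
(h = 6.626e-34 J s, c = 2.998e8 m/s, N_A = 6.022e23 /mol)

2.3e-7 mol s⁻¹

Photon energy at 413 nm: hc/λ = (6.626e-34)(2.998e8)/(413e-9) = 4.810e-19 J.
Energy delivered: (64.0 W m⁻²)(19.2e-4 m²)(4690 s) = 576.3 J.
Photons incident: 576.3 / 4.810e-19 = 1.198e21, i.e. 1.198e21/6.022e23 = 0.001989 mol.
Photons absorbed: 0.678 × 0.001989 = 0.001349 mol.
Product formed: 0.789 × 0.001349 = 0.001064 mol.
Rate: 0.001064 / 4690 s = 2.3e-7 mol s⁻¹.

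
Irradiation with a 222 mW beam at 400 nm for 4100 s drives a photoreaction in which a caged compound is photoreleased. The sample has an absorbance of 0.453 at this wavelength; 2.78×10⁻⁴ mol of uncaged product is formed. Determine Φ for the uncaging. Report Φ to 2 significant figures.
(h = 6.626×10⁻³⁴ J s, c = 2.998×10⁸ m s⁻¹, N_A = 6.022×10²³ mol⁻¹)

Φ = 0.14

Photon energy at 400 nm: hc/λ = (6.626×10⁻³⁴)(2.998×10⁸)/(400×10⁻⁹) = 4.966×10⁻¹⁹ J.
Energy delivered: (222 mW)(4100 s) = 910.2 J.
Photons incident: 910.2 / 4.966×10⁻¹⁹ = 1.833×10²¹, i.e. 1.833×10²¹/6.022×10²³ = 0.003044 mol.
Fraction absorbed: 1 − 10^(−0.453) = 0.6476.
Photons absorbed: 0.6476 × 0.003044 = 0.001971 mol.
Φ = 2.78×10⁻⁴ mol / 0.001971 mol photons = 0.14.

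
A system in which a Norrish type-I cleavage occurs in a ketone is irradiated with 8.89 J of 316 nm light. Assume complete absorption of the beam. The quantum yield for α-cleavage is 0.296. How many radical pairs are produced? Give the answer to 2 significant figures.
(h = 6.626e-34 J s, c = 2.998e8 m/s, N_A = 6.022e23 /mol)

4.2e18 radical pairs

Photon energy at 316 nm: hc/λ = (6.626e-34)(2.998e8)/(316e-9) = 6.286e-19 J.
Photons incident: 8.89 / 6.286e-19 = 1.414e19, i.e. 1.414e19/6.022e23 = 2.348e-5 mol.
Product: Φ × n_abs = 0.296 × 2.348e-5 = 6.950e-6 mol.
As a count: 6.950e-6 × 6.022e23 = 4.2e18.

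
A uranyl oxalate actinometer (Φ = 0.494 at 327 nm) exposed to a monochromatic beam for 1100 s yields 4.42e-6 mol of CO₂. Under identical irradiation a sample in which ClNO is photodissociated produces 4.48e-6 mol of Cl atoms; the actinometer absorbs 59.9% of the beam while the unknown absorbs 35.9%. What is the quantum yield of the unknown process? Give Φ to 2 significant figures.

Photons absorbed by the actinometer: 4.42e-6 / 0.494 = 8.947e-6 mol.
Incident flux: 8.947e-6 / 0.599 = 1.494e-5 einstein.
Absorbed by unknown: 0.359 × 1.494e-5 = 5.363e-6 mol.
Φ(unknown) = 4.48e-6 / 5.363e-6 = 0.84.

Φ = 0.84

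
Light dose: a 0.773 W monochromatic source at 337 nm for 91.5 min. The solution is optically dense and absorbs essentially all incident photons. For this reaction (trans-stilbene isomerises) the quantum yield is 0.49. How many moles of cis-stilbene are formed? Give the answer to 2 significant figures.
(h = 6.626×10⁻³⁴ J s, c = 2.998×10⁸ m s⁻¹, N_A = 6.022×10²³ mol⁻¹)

0.0059 mol

Photon energy at 337 nm: hc/λ = (6.626×10⁻³⁴)(2.998×10⁸)/(337×10⁻⁹) = 5.895×10⁻¹⁹ J.
Energy delivered: (0.773 W)(5490 s) = 4244 J.
Photons incident: 4244 / 5.895×10⁻¹⁹ = 7.199×10²¹, i.e. 7.199×10²¹/6.022×10²³ = 0.01195 mol.
Product: Φ × n_abs = 0.49 × 0.01195 = 0.005856 mol.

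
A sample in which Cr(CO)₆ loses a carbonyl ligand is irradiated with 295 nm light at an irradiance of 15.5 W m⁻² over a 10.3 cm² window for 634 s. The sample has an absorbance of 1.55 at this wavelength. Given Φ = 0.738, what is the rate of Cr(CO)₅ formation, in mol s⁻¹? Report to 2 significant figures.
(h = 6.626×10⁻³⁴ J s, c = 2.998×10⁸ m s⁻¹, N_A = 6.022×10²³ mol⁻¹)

Photon energy at 295 nm: hc/λ = (6.626×10⁻³⁴)(2.998×10⁸)/(295×10⁻⁹) = 6.734×10⁻¹⁹ J.
Energy delivered: (15.5 W m⁻²)(10.3×10⁻⁴ m²)(634 s) = 10.12 J.
Photons incident: 10.12 / 6.734×10⁻¹⁹ = 1.503×10¹⁹, i.e. 1.503×10¹⁹/6.022×10²³ = 2.496×10⁻⁵ mol.
Fraction absorbed: 1 − 10^(−1.55) = 0.9718.
Photons absorbed: 0.9718 × 2.496×10⁻⁵ = 2.426×10⁻⁵ mol.
Product formed: 0.738 × 2.426×10⁻⁵ = 1.790×10⁻⁵ mol.
Rate: 1.790×10⁻⁵ / 634 s = 2.8×10⁻⁸ mol s⁻¹.

2.8×10⁻⁸ mol s⁻¹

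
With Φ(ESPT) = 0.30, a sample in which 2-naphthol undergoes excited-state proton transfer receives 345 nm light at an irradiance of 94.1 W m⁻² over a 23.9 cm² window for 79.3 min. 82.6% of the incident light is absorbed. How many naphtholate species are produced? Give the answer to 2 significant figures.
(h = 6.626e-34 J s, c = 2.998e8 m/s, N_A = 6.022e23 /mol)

4.6e20 species

Photon energy at 345 nm: hc/λ = (6.626e-34)(2.998e8)/(345e-9) = 5.758e-19 J.
Energy delivered: (94.1 W m⁻²)(23.9e-4 m²)(4758 s) = 1070 J.
Photons incident: 1070 / 5.758e-19 = 1.858e21, i.e. 1.858e21/6.022e23 = 0.003085 mol.
Photons absorbed: 0.826 × 0.003085 = 0.002548 mol.
Product: Φ × n_abs = 0.30 × 0.002548 = 7.644e-4 mol.
As a count: 7.644e-4 × 6.022e23 = 4.6e20.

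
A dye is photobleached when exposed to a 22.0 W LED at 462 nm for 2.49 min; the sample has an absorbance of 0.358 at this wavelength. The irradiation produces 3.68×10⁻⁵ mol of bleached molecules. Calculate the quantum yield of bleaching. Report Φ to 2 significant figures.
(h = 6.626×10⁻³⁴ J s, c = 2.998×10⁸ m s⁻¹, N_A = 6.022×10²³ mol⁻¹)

Photon energy at 462 nm: hc/λ = (6.626×10⁻³⁴)(2.998×10⁸)/(462×10⁻⁹) = 4.300×10⁻¹⁹ J.
Energy delivered: (22.0 W)(149.4 s) = 3287 J.
Photons incident: 3287 / 4.300×10⁻¹⁹ = 7.644×10²¹, i.e. 7.644×10²¹/6.022×10²³ = 0.01269 mol.
Fraction absorbed: 1 − 10^(−0.358) = 0.5615.
Photons absorbed: 0.5615 × 0.01269 = 0.007125 mol.
Φ = 3.68×10⁻⁵ mol / 0.007125 mol photons = 0.0052.

Φ = 0.0052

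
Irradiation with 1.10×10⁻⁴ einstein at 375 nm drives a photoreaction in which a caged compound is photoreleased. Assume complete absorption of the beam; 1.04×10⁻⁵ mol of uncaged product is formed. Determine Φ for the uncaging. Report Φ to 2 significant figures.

Φ = 1.04×10⁻⁵ mol / 1.10×10⁻⁴ mol photons = 0.095.

Φ = 0.095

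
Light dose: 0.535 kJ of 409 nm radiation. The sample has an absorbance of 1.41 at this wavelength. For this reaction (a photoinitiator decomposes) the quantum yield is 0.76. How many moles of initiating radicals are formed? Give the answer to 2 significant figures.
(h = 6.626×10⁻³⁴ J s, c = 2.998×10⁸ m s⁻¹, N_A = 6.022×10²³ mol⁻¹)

0.0013 mol

Photon energy at 409 nm: hc/λ = (6.626×10⁻³⁴)(2.998×10⁸)/(409×10⁻⁹) = 4.857×10⁻¹⁹ J.
Incident energy: 0.535 kJ = 535 J.
Photons incident: 535 / 4.857×10⁻¹⁹ = 1.102×10²¹, i.e. 1.102×10²¹/6.022×10²³ = 0.001830 mol.
Fraction absorbed: 1 − 10^(−1.41) = 0.9611.
Photons absorbed: 0.9611 × 0.001830 = 0.001759 mol.
Product: Φ × n_abs = 0.76 × 0.001759 = 0.001337 mol.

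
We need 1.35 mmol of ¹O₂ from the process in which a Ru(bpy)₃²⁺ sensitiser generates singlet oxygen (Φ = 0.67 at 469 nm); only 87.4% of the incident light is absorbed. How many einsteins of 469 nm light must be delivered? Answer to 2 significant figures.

Product: 1.35 mmol = 0.00135 mol.
Photons that must be absorbed: 0.00135 / 0.67 = 0.002015 mol.
Incident photons needed: 0.002015 / 0.874 = 0.002305 mol.

0.0023 einstein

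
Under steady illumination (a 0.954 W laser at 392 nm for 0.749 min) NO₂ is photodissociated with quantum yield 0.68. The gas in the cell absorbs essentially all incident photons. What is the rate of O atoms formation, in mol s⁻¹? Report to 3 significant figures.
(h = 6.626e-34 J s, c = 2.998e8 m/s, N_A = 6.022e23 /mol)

Photon energy at 392 nm: hc/λ = (6.626e-34)(2.998e8)/(392e-9) = 5.068e-19 J.
Energy delivered: (0.954 W)(44.94 s) = 42.87 J.
Photons incident: 42.87 / 5.068e-19 = 8.459e19, i.e. 8.459e19/6.022e23 = 1.405e-4 mol.
Product formed: 0.68 × 1.405e-4 = 9.554e-5 mol.
Rate: 9.554e-5 / 44.94 s = 2.13e-6 mol s⁻¹.

2.13e-6 mol s⁻¹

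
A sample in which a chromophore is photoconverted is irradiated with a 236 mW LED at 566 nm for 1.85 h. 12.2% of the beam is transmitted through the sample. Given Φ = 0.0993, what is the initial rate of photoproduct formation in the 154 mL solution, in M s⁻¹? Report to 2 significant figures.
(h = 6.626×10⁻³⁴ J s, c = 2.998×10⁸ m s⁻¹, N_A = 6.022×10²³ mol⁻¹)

6.3×10⁻⁷ M s⁻¹

Photon energy at 566 nm: hc/λ = (6.626×10⁻³⁴)(2.998×10⁸)/(566×10⁻⁹) = 3.510×10⁻¹⁹ J.
Energy delivered: (236 mW)(6660 s) = 1572 J.
Photons incident: 1572 / 3.510×10⁻¹⁹ = 4.479×10²¹, i.e. 4.479×10²¹/6.022×10²³ = 0.007438 mol.
Fraction absorbed: 1 − 12.2/100 = 0.8780.
Photons absorbed: 0.8780 × 0.007438 = 0.006531 mol.
Product formed: 0.0993 × 0.006531 = 6.485×10⁻⁴ mol.
Rate: 6.485×10⁻⁴ mol / (6660 s × 0.154 L) = 6.3×10⁻⁷ M s⁻¹.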